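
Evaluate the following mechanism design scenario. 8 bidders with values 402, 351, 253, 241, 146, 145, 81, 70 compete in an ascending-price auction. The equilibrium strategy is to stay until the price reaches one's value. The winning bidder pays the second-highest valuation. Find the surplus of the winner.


Step 1: Identify the highest value: 402
Step 2: Identify the second-highest value: 351
Step 3: The final price = second-highest value = 351
Step 4: Surplus = 402 - 351 = 51

51


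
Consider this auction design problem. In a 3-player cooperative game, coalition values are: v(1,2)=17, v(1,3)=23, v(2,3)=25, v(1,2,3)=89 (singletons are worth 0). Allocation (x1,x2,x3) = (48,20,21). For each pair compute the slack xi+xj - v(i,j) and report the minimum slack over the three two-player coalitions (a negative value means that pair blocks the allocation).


Step 1: Slack for coalition (1,2): x1+x2 - v12 = 68 - 17 = 51
Step 2: Slack for coalition (1,3): x1+x3 - v13 = 69 - 23 = 46
Step 3: Slack for coalition (2,3): x2+x3 - v23 = 41 - 25 = 16
Step 4: Minimum slack = min(51, 46, 16) = 16, attained by (2,3); no pair can gain by deviating, so the allocation is in the core

16


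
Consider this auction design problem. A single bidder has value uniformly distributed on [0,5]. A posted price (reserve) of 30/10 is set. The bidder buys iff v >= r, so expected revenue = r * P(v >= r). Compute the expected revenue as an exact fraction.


Step 1: Posted price r = 3, value support [0,5]
Step 2: P(v >= r) = (5 - 3)/5 = 2/5
Step 3: Expected revenue = r * P(v >= r) = 3 * 2/5
Step 4: Revenue = 6/5

6/5


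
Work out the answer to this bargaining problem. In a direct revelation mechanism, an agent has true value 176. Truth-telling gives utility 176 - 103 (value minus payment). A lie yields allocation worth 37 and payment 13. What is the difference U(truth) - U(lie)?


Step 1: U(truth) = value - payment = 176 - 103 = 73
Step 2: U(lie) = allocation - payment = 37 - 13 = 24
Step 3: IC gap = 73 - 24 = 49

49


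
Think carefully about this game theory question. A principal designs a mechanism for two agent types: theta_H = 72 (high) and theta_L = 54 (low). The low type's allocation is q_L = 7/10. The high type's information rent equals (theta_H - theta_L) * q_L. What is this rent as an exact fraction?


Step 1: theta_H - theta_L = 72 - 54 = 18
Step 2: Information rent = (theta_H - theta_L) * q_L
Step 3: = 18 * 7/10
Step 4: = 63/5

63/5


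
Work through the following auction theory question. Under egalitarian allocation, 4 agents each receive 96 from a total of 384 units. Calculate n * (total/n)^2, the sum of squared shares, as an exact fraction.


Step 1: Each agent's share = 384/4 = 96
Step 2: Square of each share = (96)^2 = 9216
Step 3: Sum of squares = 4 * 9216 = 36864

36864


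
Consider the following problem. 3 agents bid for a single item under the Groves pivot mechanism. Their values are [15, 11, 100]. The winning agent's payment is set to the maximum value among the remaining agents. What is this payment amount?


Step 1: The efficient winner is agent 2 with value 100
Step 2: Other agents' values: [15, 11]
Step 3: Pivot payment = max(others) = 15
Step 4: The winner pays 15

15


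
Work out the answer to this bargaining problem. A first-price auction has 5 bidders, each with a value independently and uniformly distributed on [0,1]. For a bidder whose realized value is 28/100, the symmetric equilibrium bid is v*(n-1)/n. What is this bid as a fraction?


Step 1: The symmetric BNE bidding function is b(v) = v * (n-1) / n
Step 2: Substitute v = 7/25 and n = 5
Step 3: b = 7/25 * 4/5
Step 4: b = 28/125

28/125


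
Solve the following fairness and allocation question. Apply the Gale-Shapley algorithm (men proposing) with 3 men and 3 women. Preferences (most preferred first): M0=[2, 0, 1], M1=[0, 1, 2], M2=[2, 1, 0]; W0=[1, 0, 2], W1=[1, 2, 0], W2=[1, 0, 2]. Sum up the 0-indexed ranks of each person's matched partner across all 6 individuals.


Step 1: Run Gale-Shapley (men propose, women hold best offer):
  M0 proposes to W2; she accepts
  M1 proposes to W0; she accepts
  M2 proposes to W2; rejected
  M2 proposes to W1; she accepts
Step 2: Final matching: W0-M1, W1-M2, W2-M0
Step 3: 0-indexed ranks (man's rank of his match, then woman's): 0 + 0 + 1 + 1 + 0 + 1
Step 4: Total rank sum = 3

3


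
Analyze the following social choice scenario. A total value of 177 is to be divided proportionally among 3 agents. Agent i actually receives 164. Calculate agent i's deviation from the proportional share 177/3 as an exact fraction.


Step 1: Proportional share = 177/3 = 59
Step 2: Agent's actual allocation = 164
Step 3: Excess = 164 - 59 = 105

105


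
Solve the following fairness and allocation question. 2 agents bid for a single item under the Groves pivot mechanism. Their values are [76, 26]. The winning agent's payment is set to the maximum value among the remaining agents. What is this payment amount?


Step 1: The efficient winner is agent 0 with value 76
Step 2: Other agents' values: [26]
Step 3: Pivot payment = max(others) = 26
Step 4: The winner pays 26

26


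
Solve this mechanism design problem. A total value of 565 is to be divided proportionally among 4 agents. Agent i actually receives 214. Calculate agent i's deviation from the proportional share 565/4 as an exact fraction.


Step 1: Proportional share = 565/4
Step 2: Agent's actual allocation = 214
Step 3: Excess = 214 - 565/4 = 291/4

291/4


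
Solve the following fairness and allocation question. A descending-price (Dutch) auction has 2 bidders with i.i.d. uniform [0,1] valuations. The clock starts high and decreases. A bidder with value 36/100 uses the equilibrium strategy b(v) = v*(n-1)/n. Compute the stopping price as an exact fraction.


Step 1: Dutch auctions are strategically equivalent to first-price auctions
Step 2: The equilibrium bid is b(v) = v*(n-1)/n
Step 3: b = 9/25 * 1/2
Step 4: b = 9/50

9/50


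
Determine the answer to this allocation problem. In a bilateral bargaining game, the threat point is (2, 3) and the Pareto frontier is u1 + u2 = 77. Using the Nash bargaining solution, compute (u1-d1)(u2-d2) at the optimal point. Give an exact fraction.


Step 1: The Nash solution splits surplus symmetrically above the disagreement point
Step 2: u1 = (total + d1 - d2)/2 = (77 + 2 - 3)/2 = 38
Step 3: u2 = (total - d1 + d2)/2 = (77 - 2 + 3)/2 = 39
Step 4: Nash product = (38 - 2) * (39 - 3)
Step 5: = 36 * 36 = 1296

1296


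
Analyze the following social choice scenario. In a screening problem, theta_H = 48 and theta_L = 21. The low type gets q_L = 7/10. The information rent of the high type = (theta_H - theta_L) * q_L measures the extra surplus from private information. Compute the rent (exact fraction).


Step 1: theta_H - theta_L = 48 - 21 = 27
Step 2: Information rent = (theta_H - theta_L) * q_L
Step 3: = 27 * 7/10
Step 4: = 189/10

189/10


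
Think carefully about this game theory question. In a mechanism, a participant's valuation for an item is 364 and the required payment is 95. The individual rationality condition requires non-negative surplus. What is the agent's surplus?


Step 1: Surplus = value - payment = 364 - 95 = 269
Step 2: IR is satisfied (surplus >= 0)

269


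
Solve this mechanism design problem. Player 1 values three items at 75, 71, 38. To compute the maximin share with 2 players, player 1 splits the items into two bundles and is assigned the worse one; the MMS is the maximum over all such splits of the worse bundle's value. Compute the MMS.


Step 1: Item values = 75, 71, 38
Step 2: Enumerate all 2-bundle partitions and take the smaller bundle:
  Partition 1: {75} vs {71,38} -> bundles 75, 109; min = 75
  Partition 2: {71} vs {75,38} -> bundles 71, 113; min = 71
  Partition 3: {38} vs {75,71} -> bundles 38, 146; min = 38
Step 3: MMS = max(75, 71, 38) = 75

75


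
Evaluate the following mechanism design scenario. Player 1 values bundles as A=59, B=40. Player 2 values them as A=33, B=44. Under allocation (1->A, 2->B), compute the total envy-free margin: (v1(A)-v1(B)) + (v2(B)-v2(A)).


Step 1: Player 1's margin = v1(A) - v1(B) = 59 - 40 = 19
Step 2: Player 2's margin = v2(B) - v2(A) = 44 - 33 = 11
Step 3: Total margin = 19 + 11 = 30

30


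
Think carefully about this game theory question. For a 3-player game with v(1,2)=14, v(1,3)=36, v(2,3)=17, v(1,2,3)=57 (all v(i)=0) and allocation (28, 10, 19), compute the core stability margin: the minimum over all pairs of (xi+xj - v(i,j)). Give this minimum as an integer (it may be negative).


Step 1: Slack for coalition (1,2): x1+x2 - v12 = 38 - 14 = 24
Step 2: Slack for coalition (1,3): x1+x3 - v13 = 47 - 36 = 11
Step 3: Slack for coalition (2,3): x2+x3 - v23 = 29 - 17 = 12
Step 4: Minimum slack = min(24, 11, 12) = 11, attained by (1,3); no pair can gain by deviating, so the allocation is in the core

11


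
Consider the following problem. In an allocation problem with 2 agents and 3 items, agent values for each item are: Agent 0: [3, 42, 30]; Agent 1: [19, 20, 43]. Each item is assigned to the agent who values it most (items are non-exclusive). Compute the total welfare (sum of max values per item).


Step 1: For each item, find the maximum value among all agents.
Step 2: Item 0 -> Agent 1 (value 19)
Step 3: Item 1 -> Agent 0 (value 42)
Step 4: Item 2 -> Agent 1 (value 43)
Step 5: Total welfare = 19 + 42 + 43 = 104

104


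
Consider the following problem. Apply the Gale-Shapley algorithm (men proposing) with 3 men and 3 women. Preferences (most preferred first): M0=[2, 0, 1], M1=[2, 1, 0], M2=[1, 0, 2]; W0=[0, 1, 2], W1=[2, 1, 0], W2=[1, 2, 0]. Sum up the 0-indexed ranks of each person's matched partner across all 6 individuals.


Step 1: Run Gale-Shapley (men propose, women hold best offer):
  M0 proposes to W2; she accepts
  M1 proposes to W2; she switches from M0
  M2 proposes to W1; she accepts
  M0 proposes to W0; she accepts
Step 2: Final matching: W0-M0, W1-M2, W2-M1
Step 3: 0-indexed ranks (man's rank of his match, then woman's): 1 + 0 + 0 + 0 + 0 + 0
Step 4: Total rank sum = 1

1


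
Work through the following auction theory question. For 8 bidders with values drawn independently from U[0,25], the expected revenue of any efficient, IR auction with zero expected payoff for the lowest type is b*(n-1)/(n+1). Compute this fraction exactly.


Step 1: By Revenue Equivalence, expected revenue = b*(n-1)/(n+1)
Step 2: Substituting n = 8, b = 25
Step 3: Revenue = 25*(8-1)/(8+1) = 25*7/9
Step 4: Revenue = 175/9

175/9


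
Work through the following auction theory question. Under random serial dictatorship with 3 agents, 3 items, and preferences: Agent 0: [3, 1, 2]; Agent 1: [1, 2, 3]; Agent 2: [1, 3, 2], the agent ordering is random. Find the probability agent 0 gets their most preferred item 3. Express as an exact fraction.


Step 1: Agent 0 wants item 3
Step 2: There are 6 possible orderings of agents
Step 3: In 5 orderings, agent 0 gets item 3
Step 4: Probability = 5/6

5/6


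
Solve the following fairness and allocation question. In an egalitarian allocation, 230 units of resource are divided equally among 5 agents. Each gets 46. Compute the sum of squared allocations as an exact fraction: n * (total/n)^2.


Step 1: Each agent's share = 230/5 = 46
Step 2: Square of each share = (46)^2 = 2116
Step 3: Sum of squares = 5 * 2116 = 10580

10580


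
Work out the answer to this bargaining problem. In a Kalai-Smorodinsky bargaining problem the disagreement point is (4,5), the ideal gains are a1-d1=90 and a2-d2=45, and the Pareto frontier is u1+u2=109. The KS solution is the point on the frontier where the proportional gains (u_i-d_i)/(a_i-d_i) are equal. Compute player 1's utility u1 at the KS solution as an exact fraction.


Step 1: At the KS point, (u1-d1)/r1 = (u2-d2)/r2 = t and u1+u2 = 109
Step 2: u1 = d1 + r1*t and u2 = d2 + r2*t, so (d1 + r1*t) + (d2 + r2*t) = 109
Step 3: t = (109 - 4 - 5)/(90 + 45) = 100/135 = 20/27
Step 4: u1 = d1 + r1*t = 4 + 90 * 20/27 = 212/3
Step 5: (Check: u2 = d2 + r2*t = 115/3; u1+u2 = 212/3 + 115/3 = 109, on the frontier.)

212/3


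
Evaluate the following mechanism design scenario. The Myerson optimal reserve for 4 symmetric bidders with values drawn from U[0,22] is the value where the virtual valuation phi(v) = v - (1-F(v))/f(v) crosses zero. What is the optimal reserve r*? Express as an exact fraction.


Step 1: For U[0,22], F(v) = v/22 and f(v) = 1/22
Step 2: phi(v) = v - (1 - v/22)/(1/22) = v - (22 - v) = 2v - 22
Step 3: Set phi(r*) = 0: 2r* - 22 = 0
Step 4: r* = 22/2 = 11 (the number of bidders n = 4 does not enter)

11


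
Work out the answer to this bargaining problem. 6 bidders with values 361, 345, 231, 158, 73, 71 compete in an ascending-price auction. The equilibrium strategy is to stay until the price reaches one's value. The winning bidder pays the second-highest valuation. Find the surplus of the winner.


Step 1: Identify the highest value: 361
Step 2: Identify the second-highest value: 345
Step 3: The final price = second-highest value = 345
Step 4: Surplus = 361 - 345 = 16

16


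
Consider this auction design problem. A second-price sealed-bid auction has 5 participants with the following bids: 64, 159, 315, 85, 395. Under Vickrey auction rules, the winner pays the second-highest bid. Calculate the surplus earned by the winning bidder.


Step 1: Sort bids in descending order: 395, 315, 159, 85, 64
Step 2: The winning bid is the highest: 395
Step 3: The payment equals the second-highest bid: 315
Step 4: Surplus = winner's bid - payment = 395 - 315 = 80

80


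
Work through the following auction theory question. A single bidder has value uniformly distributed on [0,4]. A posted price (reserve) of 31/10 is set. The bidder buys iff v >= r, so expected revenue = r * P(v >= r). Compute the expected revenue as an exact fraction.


Step 1: Posted price r = 31/10, value support [0,4]
Step 2: P(v >= r) = (4 - 31/10)/4 = 9/40
Step 3: Expected revenue = r * P(v >= r) = 31/10 * 9/40
Step 4: Revenue = 279/400

279/400


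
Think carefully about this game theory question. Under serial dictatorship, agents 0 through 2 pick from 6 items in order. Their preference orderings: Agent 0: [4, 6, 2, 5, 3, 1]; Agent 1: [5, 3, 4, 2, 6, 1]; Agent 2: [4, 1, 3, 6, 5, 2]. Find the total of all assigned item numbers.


Step 1: Agent 0 picks item 4
Step 2: Agent 1 picks item 5
Step 3: Agent 2 picks item 1
Step 4: Sum = 4 + 5 + 1 = 10

10


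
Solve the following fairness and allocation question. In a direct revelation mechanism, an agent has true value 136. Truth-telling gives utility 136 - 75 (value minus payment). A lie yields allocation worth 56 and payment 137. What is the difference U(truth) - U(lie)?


Step 1: U(truth) = value - payment = 136 - 75 = 61
Step 2: U(lie) = allocation - payment = 56 - 137 = -81
Step 3: IC gap = 61 - (-81) = 142

142


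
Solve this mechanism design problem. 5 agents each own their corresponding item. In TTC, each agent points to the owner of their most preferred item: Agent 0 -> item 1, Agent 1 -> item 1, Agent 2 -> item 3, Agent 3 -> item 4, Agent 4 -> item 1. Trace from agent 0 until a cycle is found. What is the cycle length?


Step 1: Trace the pointer graph from agent 0: 0 -> 1 -> 1
Step 2: A cycle is detected when we revisit agent 1
Step 3: The cycle is: 1 -> 1
Step 4: Cycle length = 1

1


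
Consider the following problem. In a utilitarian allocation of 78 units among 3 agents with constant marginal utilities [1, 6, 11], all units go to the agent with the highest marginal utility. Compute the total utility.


Step 1: The marginal utilities are [1, 6, 11]
Step 2: The highest marginal utility is 11
Step 3: All 78 units go to that agent
Step 4: Total utility = 11 * 78 = 858

858


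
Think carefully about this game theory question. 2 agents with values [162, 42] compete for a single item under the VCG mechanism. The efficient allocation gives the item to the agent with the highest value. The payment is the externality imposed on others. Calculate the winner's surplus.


Step 1: The winner is the agent with the highest value: agent 0 with value 162
Step 2: Values of other agents: [42]
Step 3: VCG payment = max of others' values = 42
Step 4: Surplus = 162 - 42 = 120

120


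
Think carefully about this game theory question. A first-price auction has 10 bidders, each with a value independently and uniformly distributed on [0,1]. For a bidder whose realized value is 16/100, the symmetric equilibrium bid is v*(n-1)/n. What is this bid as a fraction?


Step 1: The symmetric BNE bidding function is b(v) = v * (n-1) / n
Step 2: Substitute v = 4/25 and n = 10
Step 3: b = 4/25 * 9/10
Step 4: b = 18/125

18/125


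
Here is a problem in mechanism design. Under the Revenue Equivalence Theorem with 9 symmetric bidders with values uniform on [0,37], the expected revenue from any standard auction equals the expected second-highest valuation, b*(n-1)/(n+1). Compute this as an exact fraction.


Step 1: By Revenue Equivalence, expected revenue = b*(n-1)/(n+1)
Step 2: Substituting n = 9, b = 37
Step 3: Revenue = 37*(9-1)/(9+1) = 37*8/10
Step 4: Revenue = 296/10 = 148/5

148/5


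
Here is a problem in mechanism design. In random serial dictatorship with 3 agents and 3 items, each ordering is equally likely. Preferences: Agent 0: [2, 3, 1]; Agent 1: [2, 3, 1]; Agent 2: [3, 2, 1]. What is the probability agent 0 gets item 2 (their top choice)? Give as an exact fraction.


Step 1: Agent 0 wants item 2
Step 2: There are 6 possible orderings of agents
Step 3: In 3 orderings, agent 0 gets item 2
Step 4: Probability = 3/6 = 1/2

1/2


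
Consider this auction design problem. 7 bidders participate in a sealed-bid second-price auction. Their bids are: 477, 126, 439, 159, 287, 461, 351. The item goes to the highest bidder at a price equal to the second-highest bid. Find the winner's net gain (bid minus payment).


Step 1: Sort bids in descending order: 477, 461, 439, 351, 287, 159, 126
Step 2: The winning bid is the highest: 477
Step 3: The payment equals the second-highest bid: 461
Step 4: Surplus = winner's bid - payment = 477 - 461 = 16

16


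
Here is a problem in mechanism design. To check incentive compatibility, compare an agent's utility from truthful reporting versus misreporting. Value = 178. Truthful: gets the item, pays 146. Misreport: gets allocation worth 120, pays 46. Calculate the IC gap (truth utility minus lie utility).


Step 1: U(truth) = value - payment = 178 - 146 = 32
Step 2: U(lie) = allocation - payment = 120 - 46 = 74
Step 3: IC gap = 32 - 74 = -42

-42


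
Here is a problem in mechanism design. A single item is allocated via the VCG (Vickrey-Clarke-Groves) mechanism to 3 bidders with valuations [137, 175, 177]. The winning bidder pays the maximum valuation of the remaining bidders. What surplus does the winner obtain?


Step 1: The winner is the agent with the highest value: agent 2 with value 177
Step 2: Values of other agents: [137, 175]
Step 3: VCG payment = max of others' values = 175
Step 4: Surplus = 177 - 175 = 2

2


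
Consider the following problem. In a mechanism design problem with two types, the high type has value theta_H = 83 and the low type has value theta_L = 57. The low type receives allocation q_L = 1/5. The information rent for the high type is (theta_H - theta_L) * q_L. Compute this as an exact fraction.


Step 1: theta_H - theta_L = 83 - 57 = 26
Step 2: Information rent = (theta_H - theta_L) * q_L
Step 3: = 26 * 1/5
Step 4: = 26/5

26/5


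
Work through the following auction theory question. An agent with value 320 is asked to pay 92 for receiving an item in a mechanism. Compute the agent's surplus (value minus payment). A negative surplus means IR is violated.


Step 1: Surplus = value - payment = 320 - 92 = 228
Step 2: IR is satisfied (surplus >= 0)

228


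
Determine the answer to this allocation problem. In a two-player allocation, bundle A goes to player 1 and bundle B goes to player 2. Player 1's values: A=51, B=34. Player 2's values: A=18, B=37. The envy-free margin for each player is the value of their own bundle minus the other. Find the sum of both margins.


Step 1: Player 1's margin = v1(A) - v1(B) = 51 - 34 = 17
Step 2: Player 2's margin = v2(B) - v2(A) = 37 - 18 = 19
Step 3: Total margin = 17 + 19 = 36

36


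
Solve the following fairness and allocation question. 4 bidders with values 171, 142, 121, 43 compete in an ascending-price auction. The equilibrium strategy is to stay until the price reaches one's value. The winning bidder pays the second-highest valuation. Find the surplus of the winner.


Step 1: Identify the highest value: 171
Step 2: Identify the second-highest value: 142
Step 3: The final price = second-highest value = 142
Step 4: Surplus = 171 - 142 = 29

29


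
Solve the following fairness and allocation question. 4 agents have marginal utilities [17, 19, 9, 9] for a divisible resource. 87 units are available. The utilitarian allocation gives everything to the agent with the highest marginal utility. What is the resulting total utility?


Step 1: The marginal utilities are [17, 19, 9, 9]
Step 2: The highest marginal utility is 19
Step 3: All 87 units go to that agent
Step 4: Total utility = 19 * 87 = 1653

1653


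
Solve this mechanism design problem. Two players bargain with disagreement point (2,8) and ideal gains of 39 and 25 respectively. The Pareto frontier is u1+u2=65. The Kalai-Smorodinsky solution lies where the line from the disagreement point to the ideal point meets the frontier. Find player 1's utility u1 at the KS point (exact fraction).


Step 1: At the KS point, (u1-d1)/r1 = (u2-d2)/r2 = t and u1+u2 = 65
Step 2: u1 = d1 + r1*t and u2 = d2 + r2*t, so (d1 + r1*t) + (d2 + r2*t) = 65
Step 3: t = (65 - 2 - 8)/(39 + 25) = 55/64
Step 4: u1 = d1 + r1*t = 2 + 39 * 55/64 = 2273/64
Step 5: (Check: u2 = d2 + r2*t = 1887/64; u1+u2 = 2273/64 + 1887/64 = 65, on the frontier.)

2273/64


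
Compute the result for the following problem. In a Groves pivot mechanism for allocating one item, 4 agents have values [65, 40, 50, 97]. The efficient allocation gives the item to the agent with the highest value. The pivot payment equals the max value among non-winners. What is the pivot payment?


Step 1: The efficient winner is agent 3 with value 97
Step 2: Other agents' values: [65, 40, 50]
Step 3: Pivot payment = max(others) = 65
Step 4: The winner pays 65

65


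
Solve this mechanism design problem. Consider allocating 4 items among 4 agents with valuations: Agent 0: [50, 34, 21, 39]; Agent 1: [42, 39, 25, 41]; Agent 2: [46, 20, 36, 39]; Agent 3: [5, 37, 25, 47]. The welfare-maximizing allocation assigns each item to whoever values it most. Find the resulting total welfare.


Step 1: For each item, find the maximum value among all agents.
Step 2: Item 0 -> Agent 0 (value 50)
Step 3: Item 1 -> Agent 1 (value 39)
Step 4: Item 2 -> Agent 2 (value 36)
Step 5: Item 3 -> Agent 3 (value 47)
Step 6: Total welfare = 50 + 39 + 36 + 47 = 172

172


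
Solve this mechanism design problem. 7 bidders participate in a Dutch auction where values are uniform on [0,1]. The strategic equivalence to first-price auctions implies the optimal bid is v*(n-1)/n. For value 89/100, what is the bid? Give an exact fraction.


Step 1: Dutch auctions are strategically equivalent to first-price auctions
Step 2: The equilibrium bid is b(v) = v*(n-1)/n
Step 3: b = 89/100 * 6/7
Step 4: b = 267/350

267/350


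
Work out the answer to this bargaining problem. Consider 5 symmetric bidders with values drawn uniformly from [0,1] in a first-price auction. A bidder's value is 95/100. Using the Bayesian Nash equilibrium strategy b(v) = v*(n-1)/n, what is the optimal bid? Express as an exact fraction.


Step 1: The symmetric BNE bidding function is b(v) = v * (n-1) / n
Step 2: Substitute v = 19/20 and n = 5
Step 3: b = 19/20 * 4/5
Step 4: b = 19/25

19/25


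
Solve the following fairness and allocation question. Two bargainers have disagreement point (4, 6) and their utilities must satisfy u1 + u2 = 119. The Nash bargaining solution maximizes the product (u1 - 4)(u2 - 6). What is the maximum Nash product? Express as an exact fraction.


Step 1: The Nash solution splits surplus symmetrically above the disagreement point
Step 2: u1 = (total + d1 - d2)/2 = (119 + 4 - 6)/2 = 117/2
Step 3: u2 = (total - d1 + d2)/2 = (119 - 4 + 6)/2 = 121/2
Step 4: Nash product = (117/2 - 4) * (121/2 - 6)
Step 5: = 109/2 * 109/2 = 11881/4

11881/4


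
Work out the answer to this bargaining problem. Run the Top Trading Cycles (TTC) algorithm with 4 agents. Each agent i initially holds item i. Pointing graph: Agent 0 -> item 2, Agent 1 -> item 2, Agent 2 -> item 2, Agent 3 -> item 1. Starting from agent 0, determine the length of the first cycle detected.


Step 1: Trace the pointer graph from agent 0: 0 -> 2 -> 2
Step 2: A cycle is detected when we revisit agent 2
Step 3: The cycle is: 2 -> 2
Step 4: Cycle length = 1

1


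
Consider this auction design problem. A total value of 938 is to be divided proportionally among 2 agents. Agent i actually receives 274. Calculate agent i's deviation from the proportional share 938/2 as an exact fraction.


Step 1: Proportional share = 938/2 = 469
Step 2: Agent's actual allocation = 274
Step 3: Excess = 274 - 469 = -195

-195


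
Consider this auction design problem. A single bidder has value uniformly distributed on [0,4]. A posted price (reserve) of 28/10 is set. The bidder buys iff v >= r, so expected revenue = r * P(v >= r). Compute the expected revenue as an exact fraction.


Step 1: Posted price r = 14/5, value support [0,4]
Step 2: P(v >= r) = (4 - 14/5)/4 = 3/10
Step 3: Expected revenue = r * P(v >= r) = 14/5 * 3/10
Step 4: Revenue = 21/25

21/25


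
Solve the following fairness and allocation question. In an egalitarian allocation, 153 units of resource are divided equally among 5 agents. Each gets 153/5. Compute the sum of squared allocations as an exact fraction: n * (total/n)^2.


Step 1: Each agent's share = 153/5
Step 2: Square of each share = (153/5)^2 = 23409/25
Step 3: Sum of squares = 5 * 23409/25 = 23409/5

23409/5


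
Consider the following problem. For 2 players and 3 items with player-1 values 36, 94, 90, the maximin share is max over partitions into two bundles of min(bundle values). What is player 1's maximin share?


Step 1: Item values = 36, 94, 90
Step 2: Enumerate all 2-bundle partitions and take the smaller bundle:
  Partition 1: {36} vs {94,90} -> bundles 36, 184; min = 36
  Partition 2: {94} vs {36,90} -> bundles 94, 126; min = 94
  Partition 3: {90} vs {36,94} -> bundles 90, 130; min = 90
Step 3: MMS = max(36, 94, 90) = 94

94


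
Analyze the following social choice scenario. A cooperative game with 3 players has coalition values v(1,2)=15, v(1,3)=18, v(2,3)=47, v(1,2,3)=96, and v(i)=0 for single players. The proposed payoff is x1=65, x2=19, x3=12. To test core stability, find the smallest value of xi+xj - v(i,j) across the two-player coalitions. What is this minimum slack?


Step 1: Slack for coalition (1,2): x1+x2 - v12 = 84 - 15 = 69
Step 2: Slack for coalition (1,3): x1+x3 - v13 = 77 - 18 = 59
Step 3: Slack for coalition (2,3): x2+x3 - v23 = 31 - 47 = -16
Step 4: Minimum slack = min(69, 59, -16) = -16, attained by (2,3); coalition (2,3) can block (slack < 0), so the allocation is not in the core

-16


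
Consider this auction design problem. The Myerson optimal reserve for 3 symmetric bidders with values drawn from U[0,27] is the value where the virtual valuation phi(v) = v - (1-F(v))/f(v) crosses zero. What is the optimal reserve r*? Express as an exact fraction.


Step 1: For U[0,27], F(v) = v/27 and f(v) = 1/27
Step 2: phi(v) = v - (1 - v/27)/(1/27) = v - (27 - v) = 2v - 27
Step 3: Set phi(r*) = 0: 2r* - 27 = 0
Step 4: r* = 27/2 (the number of bidders n = 3 does not enter)

27/2


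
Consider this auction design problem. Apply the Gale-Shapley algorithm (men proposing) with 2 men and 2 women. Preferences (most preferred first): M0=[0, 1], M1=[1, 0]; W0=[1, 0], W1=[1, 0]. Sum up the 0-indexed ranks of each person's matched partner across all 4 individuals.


Step 1: Run Gale-Shapley (men propose, women hold best offer):
  M0 proposes to W0; she accepts
  M1 proposes to W1; she accepts
Step 2: Final matching: W0-M0, W1-M1
Step 3: 0-indexed ranks (man's rank of his match, then woman's): 0 + 1 + 0 + 0
Step 4: Total rank sum = 1

1


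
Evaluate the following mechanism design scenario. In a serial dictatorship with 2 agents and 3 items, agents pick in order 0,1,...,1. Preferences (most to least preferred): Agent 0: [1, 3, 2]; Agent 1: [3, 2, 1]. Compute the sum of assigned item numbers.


Step 1: Agent 0 picks item 1
Step 2: Agent 1 picks item 3
Step 3: Sum = 1 + 3 = 4

4


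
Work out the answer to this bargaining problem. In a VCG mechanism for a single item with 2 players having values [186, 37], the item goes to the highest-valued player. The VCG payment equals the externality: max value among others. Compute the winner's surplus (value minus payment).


Step 1: The winner is the agent with the highest value: agent 0 with value 186
Step 2: Values of other agents: [37]
Step 3: VCG payment = max of others' values = 37
Step 4: Surplus = 186 - 37 = 149

149


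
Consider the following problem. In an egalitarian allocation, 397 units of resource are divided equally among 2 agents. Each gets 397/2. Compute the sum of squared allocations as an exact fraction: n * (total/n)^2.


Step 1: Each agent's share = 397/2
Step 2: Square of each share = (397/2)^2 = 157609/4
Step 3: Sum of squares = 2 * 157609/4 = 157609/2

157609/2


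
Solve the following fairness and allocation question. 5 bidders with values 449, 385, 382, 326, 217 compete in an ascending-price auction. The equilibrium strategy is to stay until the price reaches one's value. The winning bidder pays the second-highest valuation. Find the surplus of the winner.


Step 1: Identify the highest value: 449
Step 2: Identify the second-highest value: 385
Step 3: The final price = second-highest value = 385
Step 4: Surplus = 449 - 385 = 64

64


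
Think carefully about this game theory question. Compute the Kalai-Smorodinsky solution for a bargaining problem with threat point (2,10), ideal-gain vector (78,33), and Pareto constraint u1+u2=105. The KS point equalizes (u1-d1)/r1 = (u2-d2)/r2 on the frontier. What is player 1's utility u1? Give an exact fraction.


Step 1: At the KS point, (u1-d1)/r1 = (u2-d2)/r2 = t and u1+u2 = 105
Step 2: u1 = d1 + r1*t and u2 = d2 + r2*t, so (d1 + r1*t) + (d2 + r2*t) = 105
Step 3: t = (105 - 2 - 10)/(78 + 33) = 93/111 = 31/37
Step 4: u1 = d1 + r1*t = 2 + 78 * 31/37 = 2492/37
Step 5: (Check: u2 = d2 + r2*t = 1393/37; u1+u2 = 2492/37 + 1393/37 = 105, on the frontier.)

2492/37


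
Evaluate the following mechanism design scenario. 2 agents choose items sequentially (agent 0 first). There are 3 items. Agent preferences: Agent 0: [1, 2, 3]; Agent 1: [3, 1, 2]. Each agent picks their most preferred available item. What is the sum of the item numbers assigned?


Step 1: Agent 0 picks item 1
Step 2: Agent 1 picks item 3
Step 3: Sum = 1 + 3 = 4

4


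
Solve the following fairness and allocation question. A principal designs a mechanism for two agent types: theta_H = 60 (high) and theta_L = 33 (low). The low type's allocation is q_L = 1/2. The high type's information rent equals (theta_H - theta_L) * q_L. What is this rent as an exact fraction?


Step 1: theta_H - theta_L = 60 - 33 = 27
Step 2: Information rent = (theta_H - theta_L) * q_L
Step 3: = 27 * 1/2
Step 4: = 27/2

27/2


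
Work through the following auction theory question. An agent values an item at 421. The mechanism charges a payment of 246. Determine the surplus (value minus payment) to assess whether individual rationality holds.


Step 1: Surplus = value - payment = 421 - 246 = 175
Step 2: IR is satisfied (surplus >= 0)

175


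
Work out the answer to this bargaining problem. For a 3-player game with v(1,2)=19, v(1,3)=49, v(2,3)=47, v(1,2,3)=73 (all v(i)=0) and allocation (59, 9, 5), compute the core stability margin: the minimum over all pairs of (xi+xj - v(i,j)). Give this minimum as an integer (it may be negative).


Step 1: Slack for coalition (1,2): x1+x2 - v12 = 68 - 19 = 49
Step 2: Slack for coalition (1,3): x1+x3 - v13 = 64 - 49 = 15
Step 3: Slack for coalition (2,3): x2+x3 - v23 = 14 - 47 = -33
Step 4: Minimum slack = min(49, 15, -33) = -33, attained by (2,3); coalition (2,3) can block (slack < 0), so the allocation is not in the core

-33


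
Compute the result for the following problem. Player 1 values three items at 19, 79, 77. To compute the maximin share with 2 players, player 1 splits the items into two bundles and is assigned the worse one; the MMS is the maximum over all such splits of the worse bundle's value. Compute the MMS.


Step 1: Item values = 19, 79, 77
Step 2: Enumerate all 2-bundle partitions and take the smaller bundle:
  Partition 1: {19} vs {79,77} -> bundles 19, 156; min = 19
  Partition 2: {79} vs {19,77} -> bundles 79, 96; min = 79
  Partition 3: {77} vs {19,79} -> bundles 77, 98; min = 77
Step 3: MMS = max(19, 79, 77) = 79

79


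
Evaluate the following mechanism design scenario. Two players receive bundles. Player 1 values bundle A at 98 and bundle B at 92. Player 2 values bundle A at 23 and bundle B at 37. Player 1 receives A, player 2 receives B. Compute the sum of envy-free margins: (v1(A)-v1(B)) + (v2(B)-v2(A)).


Step 1: Player 1's margin = v1(A) - v1(B) = 98 - 92 = 6
Step 2: Player 2's margin = v2(B) - v2(A) = 37 - 23 = 14
Step 3: Total margin = 6 + 14 = 20

20


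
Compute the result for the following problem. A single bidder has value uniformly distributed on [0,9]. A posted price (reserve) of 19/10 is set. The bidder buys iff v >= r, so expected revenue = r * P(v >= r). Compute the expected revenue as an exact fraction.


Step 1: Posted price r = 19/10, value support [0,9]
Step 2: P(v >= r) = (9 - 19/10)/9 = 71/90
Step 3: Expected revenue = r * P(v >= r) = 19/10 * 71/90
Step 4: Revenue = 1349/900

1349/900


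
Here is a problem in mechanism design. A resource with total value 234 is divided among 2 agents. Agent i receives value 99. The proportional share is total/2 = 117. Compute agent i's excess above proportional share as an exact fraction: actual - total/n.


Step 1: Proportional share = 234/2 = 117
Step 2: Agent's actual allocation = 99
Step 3: Excess = 99 - 117 = -18

-18


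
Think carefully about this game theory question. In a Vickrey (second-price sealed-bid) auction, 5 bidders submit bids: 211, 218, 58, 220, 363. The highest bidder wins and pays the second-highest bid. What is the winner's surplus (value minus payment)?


Step 1: Sort bids in descending order: 363, 220, 218, 211, 58
Step 2: The winning bid is the highest: 363
Step 3: The payment equals the second-highest bid: 220
Step 4: Surplus = winner's bid - payment = 363 - 220 = 143

143


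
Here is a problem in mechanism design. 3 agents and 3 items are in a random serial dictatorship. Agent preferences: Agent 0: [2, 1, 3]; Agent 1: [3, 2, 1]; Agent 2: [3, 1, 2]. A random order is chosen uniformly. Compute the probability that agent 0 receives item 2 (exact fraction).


Step 1: Agent 0 wants item 2
Step 2: There are 6 possible orderings of agents
Step 3: In 5 orderings, agent 0 gets item 2
Step 4: Probability = 5/6

5/6


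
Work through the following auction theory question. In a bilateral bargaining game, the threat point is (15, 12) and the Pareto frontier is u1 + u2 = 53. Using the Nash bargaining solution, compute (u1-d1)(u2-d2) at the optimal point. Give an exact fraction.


Step 1: The Nash solution splits surplus symmetrically above the disagreement point
Step 2: u1 = (total + d1 - d2)/2 = (53 + 15 - 12)/2 = 28
Step 3: u2 = (total - d1 + d2)/2 = (53 - 15 + 12)/2 = 25
Step 4: Nash product = (28 - 15) * (25 - 12)
Step 5: = 13 * 13 = 169

169


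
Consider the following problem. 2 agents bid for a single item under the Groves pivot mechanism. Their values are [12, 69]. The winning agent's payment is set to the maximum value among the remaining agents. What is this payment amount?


Step 1: The efficient winner is agent 1 with value 69
Step 2: Other agents' values: [12]
Step 3: Pivot payment = max(others) = 12
Step 4: The winner pays 12

12


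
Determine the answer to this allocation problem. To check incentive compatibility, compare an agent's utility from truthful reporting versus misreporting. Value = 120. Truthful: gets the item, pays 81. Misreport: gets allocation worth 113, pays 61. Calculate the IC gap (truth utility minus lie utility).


Step 1: U(truth) = value - payment = 120 - 81 = 39
Step 2: U(lie) = allocation - payment = 113 - 61 = 52
Step 3: IC gap = 39 - 52 = -13

-13


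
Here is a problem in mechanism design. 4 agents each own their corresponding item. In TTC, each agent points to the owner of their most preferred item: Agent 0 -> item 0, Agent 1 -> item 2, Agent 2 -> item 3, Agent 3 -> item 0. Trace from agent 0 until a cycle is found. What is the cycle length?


Step 1: Trace the pointer graph from agent 0: 0 -> 0
Step 2: A cycle is detected when we revisit agent 0
Step 3: The cycle is: 0 -> 0
Step 4: Cycle length = 1

1


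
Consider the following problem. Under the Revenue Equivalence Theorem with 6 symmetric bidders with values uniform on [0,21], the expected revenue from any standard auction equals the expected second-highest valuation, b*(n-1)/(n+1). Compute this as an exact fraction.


Step 1: By Revenue Equivalence, expected revenue = b*(n-1)/(n+1)
Step 2: Substituting n = 6, b = 21
Step 3: Revenue = 21*(6-1)/(6+1) = 21*5/7
Step 4: Revenue = 105/7 = 15

15


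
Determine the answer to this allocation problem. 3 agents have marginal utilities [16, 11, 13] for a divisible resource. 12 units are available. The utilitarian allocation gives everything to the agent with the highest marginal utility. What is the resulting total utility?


Step 1: The marginal utilities are [16, 11, 13]
Step 2: The highest marginal utility is 16
Step 3: All 12 units go to that agent
Step 4: Total utility = 16 * 12 = 192

192


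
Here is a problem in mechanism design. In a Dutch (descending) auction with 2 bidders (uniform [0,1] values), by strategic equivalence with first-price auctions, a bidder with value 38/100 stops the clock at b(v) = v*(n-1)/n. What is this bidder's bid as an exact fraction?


Step 1: Dutch auctions are strategically equivalent to first-price auctions
Step 2: The equilibrium bid is b(v) = v*(n-1)/n
Step 3: b = 19/50 * 1/2
Step 4: b = 19/100

19/100


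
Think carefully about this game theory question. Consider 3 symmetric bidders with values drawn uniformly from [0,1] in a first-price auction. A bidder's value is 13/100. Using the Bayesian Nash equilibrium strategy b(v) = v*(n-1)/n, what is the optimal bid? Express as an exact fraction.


Step 1: The symmetric BNE bidding function is b(v) = v * (n-1) / n
Step 2: Substitute v = 13/100 and n = 3
Step 3: b = 13/100 * 2/3
Step 4: b = 13/150

13/150


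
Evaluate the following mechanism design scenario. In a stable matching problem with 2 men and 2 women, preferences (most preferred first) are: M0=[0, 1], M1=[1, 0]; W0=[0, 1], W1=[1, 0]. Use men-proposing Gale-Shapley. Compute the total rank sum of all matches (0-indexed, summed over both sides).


Step 1: Run Gale-Shapley (men propose, women hold best offer):
  M0 proposes to W0; she accepts
  M1 proposes to W1; she accepts
Step 2: Final matching: W0-M0, W1-M1
Step 3: 0-indexed ranks (man's rank of his match, then woman's): 0 + 0 + 0 + 0
Step 4: Total rank sum = 0

0


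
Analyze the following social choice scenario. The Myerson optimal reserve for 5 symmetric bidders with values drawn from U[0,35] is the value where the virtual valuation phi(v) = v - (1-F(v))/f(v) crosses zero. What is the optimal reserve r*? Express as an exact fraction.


Step 1: For U[0,35], F(v) = v/35 and f(v) = 1/35
Step 2: phi(v) = v - (1 - v/35)/(1/35) = v - (35 - v) = 2v - 35
Step 3: Set phi(r*) = 0: 2r* - 35 = 0
Step 4: r* = 35/2 (the number of bidders n = 5 does not enter)

35/2
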